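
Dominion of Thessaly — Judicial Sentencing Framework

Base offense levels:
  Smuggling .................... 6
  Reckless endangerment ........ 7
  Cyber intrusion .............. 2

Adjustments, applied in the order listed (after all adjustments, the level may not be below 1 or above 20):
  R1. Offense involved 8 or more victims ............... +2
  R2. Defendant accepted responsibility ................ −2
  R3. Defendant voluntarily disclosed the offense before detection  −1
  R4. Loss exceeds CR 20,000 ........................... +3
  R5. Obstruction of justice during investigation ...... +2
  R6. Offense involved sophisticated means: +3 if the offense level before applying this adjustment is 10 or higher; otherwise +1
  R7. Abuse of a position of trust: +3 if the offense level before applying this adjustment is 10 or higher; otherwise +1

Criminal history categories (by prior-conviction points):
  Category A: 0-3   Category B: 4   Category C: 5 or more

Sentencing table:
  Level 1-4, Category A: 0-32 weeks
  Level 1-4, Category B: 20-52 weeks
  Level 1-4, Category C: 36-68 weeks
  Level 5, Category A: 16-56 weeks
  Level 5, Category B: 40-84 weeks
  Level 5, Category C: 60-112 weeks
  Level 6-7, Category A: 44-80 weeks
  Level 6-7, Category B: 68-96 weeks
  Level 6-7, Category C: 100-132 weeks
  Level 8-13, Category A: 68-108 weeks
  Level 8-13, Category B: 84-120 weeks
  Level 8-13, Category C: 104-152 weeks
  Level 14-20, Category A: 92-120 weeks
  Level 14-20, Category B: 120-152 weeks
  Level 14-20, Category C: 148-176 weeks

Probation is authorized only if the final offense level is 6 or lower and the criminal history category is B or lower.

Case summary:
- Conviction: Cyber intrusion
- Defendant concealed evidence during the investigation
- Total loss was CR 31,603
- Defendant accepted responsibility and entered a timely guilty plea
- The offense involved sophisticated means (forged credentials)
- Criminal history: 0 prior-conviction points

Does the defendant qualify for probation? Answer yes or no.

Yes

Base offense level for cyber intrusion: 2.
R1 does not apply.
R2 applies: 2 − 2 = 0.
R3 does not apply.
R4 applies: 0 + 3 = 3.
R5 applies: 3 + 2 = 5.
R6 applies (level before this adjustment is 5 < 10, so +1): 5 + 1 = 6.
Final offense level: 6.
Criminal history: 0 prior points → Category A (0-3).
Level 6 falls in the 6-7 band.
Grid: Level 6-7 × Category A = 44-80 weeks.
Probation check: level 6 ≤ 6 and category A ≤ B → eligible.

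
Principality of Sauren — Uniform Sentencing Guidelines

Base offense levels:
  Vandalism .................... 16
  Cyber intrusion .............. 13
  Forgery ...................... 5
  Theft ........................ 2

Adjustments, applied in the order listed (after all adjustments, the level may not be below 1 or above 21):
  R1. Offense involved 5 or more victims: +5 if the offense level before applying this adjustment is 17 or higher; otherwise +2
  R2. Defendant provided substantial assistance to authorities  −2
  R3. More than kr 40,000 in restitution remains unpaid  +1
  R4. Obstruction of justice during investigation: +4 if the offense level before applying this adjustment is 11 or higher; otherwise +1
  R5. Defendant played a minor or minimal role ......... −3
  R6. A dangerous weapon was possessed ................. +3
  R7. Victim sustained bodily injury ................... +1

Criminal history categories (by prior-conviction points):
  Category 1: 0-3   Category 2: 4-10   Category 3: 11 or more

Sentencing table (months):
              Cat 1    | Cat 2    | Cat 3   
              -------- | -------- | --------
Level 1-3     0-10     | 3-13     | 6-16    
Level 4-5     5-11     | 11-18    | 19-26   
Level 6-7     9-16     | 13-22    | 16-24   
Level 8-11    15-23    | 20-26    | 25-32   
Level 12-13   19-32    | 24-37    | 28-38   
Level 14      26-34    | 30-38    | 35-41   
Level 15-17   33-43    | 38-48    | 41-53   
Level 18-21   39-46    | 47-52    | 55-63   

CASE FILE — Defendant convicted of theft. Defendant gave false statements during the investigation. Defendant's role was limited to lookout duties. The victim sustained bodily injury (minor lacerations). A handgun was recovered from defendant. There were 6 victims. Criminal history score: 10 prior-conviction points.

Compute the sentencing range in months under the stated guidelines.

13-22 months

Base offense level for theft: 2.
R1 applies (level before this adjustment is 2 < 17, so +2): 2 + 2 = 4.
R4 applies (level before this adjustment is 4 < 11, so +1): 4 + 1 = 5.
R5 applies: 5 − 3 = 2.
R6 applies: 2 + 3 = 5.
R7 applies: 5 + 1 = 6.
Final offense level: 6.
Criminal history: 10 prior points → Category 2 (4-10).
Level 6 falls in the 6-7 band.
Grid: Level 6-7 × Category 2 = 13-22 months.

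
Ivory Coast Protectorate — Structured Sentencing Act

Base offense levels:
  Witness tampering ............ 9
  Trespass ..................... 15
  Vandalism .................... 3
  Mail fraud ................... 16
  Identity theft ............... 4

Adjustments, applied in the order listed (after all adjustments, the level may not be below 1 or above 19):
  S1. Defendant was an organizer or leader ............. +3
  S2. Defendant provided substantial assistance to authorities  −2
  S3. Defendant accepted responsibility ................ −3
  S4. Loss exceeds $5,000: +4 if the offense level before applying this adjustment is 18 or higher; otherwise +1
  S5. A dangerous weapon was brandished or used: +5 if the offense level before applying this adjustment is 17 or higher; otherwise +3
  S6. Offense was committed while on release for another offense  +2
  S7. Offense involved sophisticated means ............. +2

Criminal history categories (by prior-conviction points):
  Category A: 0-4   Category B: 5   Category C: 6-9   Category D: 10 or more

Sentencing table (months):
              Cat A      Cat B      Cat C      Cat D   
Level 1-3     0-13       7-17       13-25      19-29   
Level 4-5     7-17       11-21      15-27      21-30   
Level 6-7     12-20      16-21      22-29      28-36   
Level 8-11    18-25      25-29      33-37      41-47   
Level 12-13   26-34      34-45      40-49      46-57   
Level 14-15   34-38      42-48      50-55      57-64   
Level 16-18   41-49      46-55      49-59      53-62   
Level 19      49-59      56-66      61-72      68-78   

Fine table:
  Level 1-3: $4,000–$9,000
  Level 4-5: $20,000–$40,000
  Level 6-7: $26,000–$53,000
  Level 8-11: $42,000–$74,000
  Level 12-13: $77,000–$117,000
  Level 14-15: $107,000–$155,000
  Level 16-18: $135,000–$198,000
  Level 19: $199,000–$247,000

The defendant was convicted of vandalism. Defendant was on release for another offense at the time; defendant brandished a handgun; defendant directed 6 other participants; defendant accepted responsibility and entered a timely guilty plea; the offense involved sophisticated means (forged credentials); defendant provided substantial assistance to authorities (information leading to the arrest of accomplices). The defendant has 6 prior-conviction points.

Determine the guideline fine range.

$42,000–$74,000

Base offense level for vandalism: 3.
S1 applies: 3 + 3 = 6.
S2 applies: 6 − 2 = 4.
S3 applies: 4 − 3 = 1.
S4 does not apply.
S5 applies (level before this adjustment is 1 < 17, so +3): 1 + 3 = 4.
S6 applies: 4 + 2 = 6.
S7 applies: 6 + 2 = 8.
Final offense level: 8.
Level 8 falls in the 8-11 band.
Fine table: Level 8-11 → $42,000–$74,000.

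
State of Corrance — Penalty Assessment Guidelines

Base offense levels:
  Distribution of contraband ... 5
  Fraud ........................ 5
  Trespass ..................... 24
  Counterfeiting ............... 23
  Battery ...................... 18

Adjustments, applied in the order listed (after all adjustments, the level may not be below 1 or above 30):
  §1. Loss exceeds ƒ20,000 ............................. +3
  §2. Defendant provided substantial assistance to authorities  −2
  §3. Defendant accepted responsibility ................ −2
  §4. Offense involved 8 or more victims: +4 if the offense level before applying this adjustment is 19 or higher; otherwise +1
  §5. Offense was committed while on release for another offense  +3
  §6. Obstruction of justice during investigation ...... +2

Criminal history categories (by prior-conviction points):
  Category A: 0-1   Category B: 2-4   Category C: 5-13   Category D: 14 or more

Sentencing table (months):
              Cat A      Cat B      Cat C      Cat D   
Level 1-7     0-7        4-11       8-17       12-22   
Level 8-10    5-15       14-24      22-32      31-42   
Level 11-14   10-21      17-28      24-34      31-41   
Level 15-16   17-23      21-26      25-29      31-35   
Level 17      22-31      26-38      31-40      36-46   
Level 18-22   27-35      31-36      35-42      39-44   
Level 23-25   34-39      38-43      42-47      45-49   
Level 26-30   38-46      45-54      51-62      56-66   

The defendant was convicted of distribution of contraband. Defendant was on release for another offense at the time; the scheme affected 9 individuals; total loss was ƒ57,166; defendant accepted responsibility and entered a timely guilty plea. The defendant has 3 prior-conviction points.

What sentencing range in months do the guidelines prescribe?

Base offense level for distribution of contraband: 5.
§1 applies: 5 + 3 = 8.
§3 applies: 8 − 2 = 6.
§4 applies (level before this adjustment is 6 < 19, so +1): 6 + 1 = 7.
§5 applies: 7 + 3 = 10.
§6 does not apply.
Final offense level: 10.
Criminal history: 3 prior points → Category B (2-4).
Level 10 falls in the 8-10 band.
Grid: Level 8-10 × Category B = 14-24 months.

14-24 months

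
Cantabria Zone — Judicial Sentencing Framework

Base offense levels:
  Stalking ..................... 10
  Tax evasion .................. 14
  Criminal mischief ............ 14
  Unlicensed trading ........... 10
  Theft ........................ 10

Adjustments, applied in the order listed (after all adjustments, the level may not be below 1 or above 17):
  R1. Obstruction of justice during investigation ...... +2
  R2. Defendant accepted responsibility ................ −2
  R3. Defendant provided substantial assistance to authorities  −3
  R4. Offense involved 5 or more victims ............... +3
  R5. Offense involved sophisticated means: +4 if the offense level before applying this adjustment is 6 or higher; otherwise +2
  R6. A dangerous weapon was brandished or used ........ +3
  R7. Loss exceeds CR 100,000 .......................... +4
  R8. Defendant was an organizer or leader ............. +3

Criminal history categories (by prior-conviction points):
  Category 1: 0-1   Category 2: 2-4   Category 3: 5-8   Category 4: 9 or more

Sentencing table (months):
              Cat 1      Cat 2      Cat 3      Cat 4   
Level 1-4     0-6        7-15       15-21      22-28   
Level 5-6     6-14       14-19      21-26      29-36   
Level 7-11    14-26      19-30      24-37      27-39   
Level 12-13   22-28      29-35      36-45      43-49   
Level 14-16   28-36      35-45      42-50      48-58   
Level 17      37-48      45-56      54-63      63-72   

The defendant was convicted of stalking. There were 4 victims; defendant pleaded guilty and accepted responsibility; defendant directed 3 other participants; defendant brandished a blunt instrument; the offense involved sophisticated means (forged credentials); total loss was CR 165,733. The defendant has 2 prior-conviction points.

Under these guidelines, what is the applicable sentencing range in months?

Base offense level for stalking: 10.
R1 does not apply.
R2 applies: 10 − 2 = 8.
R4 does not apply.
R5 applies (level before this adjustment is 8 ≥ 6, so +4): 8 + 4 = 12.
R6 applies: 12 + 3 = 15.
R7 applies: 15 + 4 = 19.
R8 applies: 19 + 3 = 22.
Level 22 exceeds the maximum of 17; capped at 17.
Final offense level: 17.
Criminal history: 2 prior points → Category 2 (2-4).
Level 17 falls in the 17 band.
Grid: Level 17 × Category 2 = 45-56 months.

45-56 months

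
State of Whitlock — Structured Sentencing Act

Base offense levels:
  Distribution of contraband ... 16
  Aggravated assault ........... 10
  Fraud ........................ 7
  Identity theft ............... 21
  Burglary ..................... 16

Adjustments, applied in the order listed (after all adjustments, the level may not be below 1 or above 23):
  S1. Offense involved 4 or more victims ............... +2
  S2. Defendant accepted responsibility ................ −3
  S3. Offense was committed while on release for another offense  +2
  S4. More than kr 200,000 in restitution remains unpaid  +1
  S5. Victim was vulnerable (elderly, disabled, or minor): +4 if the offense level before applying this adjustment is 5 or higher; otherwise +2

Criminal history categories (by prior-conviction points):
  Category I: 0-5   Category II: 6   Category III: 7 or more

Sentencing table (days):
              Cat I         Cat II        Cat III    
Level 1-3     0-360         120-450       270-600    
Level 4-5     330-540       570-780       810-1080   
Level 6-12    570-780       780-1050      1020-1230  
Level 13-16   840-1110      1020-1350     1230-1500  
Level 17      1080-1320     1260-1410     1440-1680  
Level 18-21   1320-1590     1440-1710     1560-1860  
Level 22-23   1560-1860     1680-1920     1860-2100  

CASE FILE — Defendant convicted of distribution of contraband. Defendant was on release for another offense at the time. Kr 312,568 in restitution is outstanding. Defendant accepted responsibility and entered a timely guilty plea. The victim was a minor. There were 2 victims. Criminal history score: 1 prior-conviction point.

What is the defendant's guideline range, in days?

1320-1590 days

Base offense level for distribution of contraband: 16.
S1 does not apply.
S2 applies: 16 − 3 = 13.
S3 applies: 13 + 2 = 15.
S4 applies: 15 + 1 = 16.
S5 applies (level before this adjustment is 16 ≥ 5, so +4): 16 + 4 = 20.
Final offense level: 20.
Criminal history: 1 prior point → Category I (0-5).
Level 20 falls in the 18-21 band.
Grid: Level 18-21 × Category I = 1320-1590 days.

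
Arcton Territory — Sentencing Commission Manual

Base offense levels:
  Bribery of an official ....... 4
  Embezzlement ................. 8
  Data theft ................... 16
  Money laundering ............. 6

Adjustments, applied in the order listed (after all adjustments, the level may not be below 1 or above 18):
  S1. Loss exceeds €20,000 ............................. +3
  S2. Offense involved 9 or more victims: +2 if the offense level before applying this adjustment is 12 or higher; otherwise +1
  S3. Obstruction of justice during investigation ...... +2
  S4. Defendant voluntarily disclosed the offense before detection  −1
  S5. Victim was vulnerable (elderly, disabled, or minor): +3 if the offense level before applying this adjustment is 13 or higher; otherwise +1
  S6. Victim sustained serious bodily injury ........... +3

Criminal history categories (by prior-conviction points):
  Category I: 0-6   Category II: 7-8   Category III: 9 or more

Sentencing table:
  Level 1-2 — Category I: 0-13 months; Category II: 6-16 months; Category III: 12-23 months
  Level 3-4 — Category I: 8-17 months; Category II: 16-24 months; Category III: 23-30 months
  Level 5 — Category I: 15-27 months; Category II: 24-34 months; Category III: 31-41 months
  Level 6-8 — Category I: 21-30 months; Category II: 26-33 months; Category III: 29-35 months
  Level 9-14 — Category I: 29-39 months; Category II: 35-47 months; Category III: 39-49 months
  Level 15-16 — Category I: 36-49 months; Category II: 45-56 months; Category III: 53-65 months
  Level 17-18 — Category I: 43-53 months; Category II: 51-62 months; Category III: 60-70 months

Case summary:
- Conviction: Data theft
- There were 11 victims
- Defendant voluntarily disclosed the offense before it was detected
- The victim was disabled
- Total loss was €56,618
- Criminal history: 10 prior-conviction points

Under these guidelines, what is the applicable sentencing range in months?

60-70 months

Base offense level for data theft: 16.
S1 applies: 16 + 3 = 19.
S2 applies (level before this adjustment is 19 ≥ 12, so +2): 19 + 2 = 21.
S3 does not apply.
S4 applies: 21 − 1 = 20.
S5 applies (level before this adjustment is 20 ≥ 13, so +3): 20 + 3 = 23.
Level 23 exceeds the maximum of 18; capped at 18.
Final offense level: 18.
Criminal history: 10 prior points → Category III (9+).
Level 18 falls in the 17-18 band.
Grid: Level 17-18 × Category III = 60-70 months.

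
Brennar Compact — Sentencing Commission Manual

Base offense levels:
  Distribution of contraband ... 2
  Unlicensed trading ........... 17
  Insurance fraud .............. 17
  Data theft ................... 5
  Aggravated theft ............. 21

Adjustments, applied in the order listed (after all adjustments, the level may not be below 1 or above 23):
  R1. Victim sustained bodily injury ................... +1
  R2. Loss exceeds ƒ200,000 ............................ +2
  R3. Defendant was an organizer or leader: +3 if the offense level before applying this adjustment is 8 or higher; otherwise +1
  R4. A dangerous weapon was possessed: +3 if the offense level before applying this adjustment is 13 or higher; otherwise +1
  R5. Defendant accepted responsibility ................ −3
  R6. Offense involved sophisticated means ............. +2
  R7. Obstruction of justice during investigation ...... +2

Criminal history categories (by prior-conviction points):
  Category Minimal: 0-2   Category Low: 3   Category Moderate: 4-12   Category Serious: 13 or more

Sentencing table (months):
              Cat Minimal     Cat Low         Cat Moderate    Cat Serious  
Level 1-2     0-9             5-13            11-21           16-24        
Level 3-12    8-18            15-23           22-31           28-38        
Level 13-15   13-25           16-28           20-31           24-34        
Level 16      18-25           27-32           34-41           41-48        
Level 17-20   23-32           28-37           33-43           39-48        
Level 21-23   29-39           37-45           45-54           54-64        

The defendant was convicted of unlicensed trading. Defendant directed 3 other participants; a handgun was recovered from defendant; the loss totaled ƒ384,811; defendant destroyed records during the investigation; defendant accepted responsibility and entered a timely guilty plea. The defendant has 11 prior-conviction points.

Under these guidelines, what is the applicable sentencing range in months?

Base offense level for unlicensed trading: 17.
R2 applies: 17 + 2 = 19.
R3 applies (level before this adjustment is 19 ≥ 8, so +3): 19 + 3 = 22.
R4 applies (level before this adjustment is 22 ≥ 13, so +3): 22 + 3 = 25.
R5 applies: 25 − 3 = 22.
R7 applies: 22 + 2 = 24.
Level 24 exceeds the maximum of 23; capped at 23.
Final offense level: 23.
Criminal history: 11 prior points → Category Moderate (4-12).
Level 23 falls in the 21-23 band.
Grid: Level 21-23 × Category Moderate = 45-54 months.

45-54 months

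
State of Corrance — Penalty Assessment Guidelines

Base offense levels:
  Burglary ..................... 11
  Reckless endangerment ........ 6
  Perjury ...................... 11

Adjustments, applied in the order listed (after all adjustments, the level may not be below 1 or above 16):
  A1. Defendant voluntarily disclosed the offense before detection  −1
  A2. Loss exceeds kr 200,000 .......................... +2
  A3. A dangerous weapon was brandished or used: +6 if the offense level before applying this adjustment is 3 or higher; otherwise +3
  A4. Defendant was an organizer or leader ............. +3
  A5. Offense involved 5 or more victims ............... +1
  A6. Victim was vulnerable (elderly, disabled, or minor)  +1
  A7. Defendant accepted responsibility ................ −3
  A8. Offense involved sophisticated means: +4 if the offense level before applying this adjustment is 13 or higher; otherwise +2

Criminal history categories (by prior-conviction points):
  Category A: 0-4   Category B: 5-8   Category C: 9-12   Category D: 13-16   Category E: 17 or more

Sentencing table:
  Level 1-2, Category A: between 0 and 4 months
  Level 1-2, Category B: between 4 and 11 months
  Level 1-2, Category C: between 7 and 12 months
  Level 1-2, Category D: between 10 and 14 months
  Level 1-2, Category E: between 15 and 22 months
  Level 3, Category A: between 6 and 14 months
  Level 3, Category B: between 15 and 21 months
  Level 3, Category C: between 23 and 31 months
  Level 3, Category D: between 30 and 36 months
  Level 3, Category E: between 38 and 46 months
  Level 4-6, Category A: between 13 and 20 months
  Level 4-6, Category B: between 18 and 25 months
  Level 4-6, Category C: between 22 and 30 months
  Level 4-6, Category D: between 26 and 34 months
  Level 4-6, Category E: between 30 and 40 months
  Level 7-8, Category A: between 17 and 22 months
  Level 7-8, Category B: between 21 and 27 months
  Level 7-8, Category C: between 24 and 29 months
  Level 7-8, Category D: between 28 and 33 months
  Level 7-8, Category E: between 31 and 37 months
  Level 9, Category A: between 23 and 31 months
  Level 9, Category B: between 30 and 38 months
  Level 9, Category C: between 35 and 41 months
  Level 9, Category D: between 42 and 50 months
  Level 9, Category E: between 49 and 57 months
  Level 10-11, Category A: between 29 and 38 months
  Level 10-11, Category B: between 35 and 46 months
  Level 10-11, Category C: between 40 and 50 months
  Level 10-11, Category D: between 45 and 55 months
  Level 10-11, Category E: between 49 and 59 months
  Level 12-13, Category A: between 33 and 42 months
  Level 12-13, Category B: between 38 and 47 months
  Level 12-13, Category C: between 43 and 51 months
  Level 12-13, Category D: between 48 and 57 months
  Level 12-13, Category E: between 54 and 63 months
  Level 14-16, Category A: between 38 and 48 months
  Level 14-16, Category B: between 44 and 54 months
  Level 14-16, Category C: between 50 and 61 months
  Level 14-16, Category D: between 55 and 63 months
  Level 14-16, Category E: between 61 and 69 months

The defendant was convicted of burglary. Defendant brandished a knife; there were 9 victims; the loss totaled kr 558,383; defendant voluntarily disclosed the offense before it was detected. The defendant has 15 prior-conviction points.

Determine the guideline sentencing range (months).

Base offense level for burglary: 11.
A1 applies: 11 − 1 = 10.
A2 applies: 10 + 2 = 12.
A3 applies (level before this adjustment is 12 ≥ 3, so +6): 12 + 6 = 18.
A4 does not apply.
A5 applies: 18 + 1 = 19.
A6 does not apply.
A7 does not apply.
Level 19 exceeds the maximum of 16; capped at 16.
Final offense level: 16.
Criminal history: 15 prior points → Category D (13-16).
Level 16 falls in the 14-16 band.
Grid: Level 14-16 × Category D = 55-63 months.

55-63 months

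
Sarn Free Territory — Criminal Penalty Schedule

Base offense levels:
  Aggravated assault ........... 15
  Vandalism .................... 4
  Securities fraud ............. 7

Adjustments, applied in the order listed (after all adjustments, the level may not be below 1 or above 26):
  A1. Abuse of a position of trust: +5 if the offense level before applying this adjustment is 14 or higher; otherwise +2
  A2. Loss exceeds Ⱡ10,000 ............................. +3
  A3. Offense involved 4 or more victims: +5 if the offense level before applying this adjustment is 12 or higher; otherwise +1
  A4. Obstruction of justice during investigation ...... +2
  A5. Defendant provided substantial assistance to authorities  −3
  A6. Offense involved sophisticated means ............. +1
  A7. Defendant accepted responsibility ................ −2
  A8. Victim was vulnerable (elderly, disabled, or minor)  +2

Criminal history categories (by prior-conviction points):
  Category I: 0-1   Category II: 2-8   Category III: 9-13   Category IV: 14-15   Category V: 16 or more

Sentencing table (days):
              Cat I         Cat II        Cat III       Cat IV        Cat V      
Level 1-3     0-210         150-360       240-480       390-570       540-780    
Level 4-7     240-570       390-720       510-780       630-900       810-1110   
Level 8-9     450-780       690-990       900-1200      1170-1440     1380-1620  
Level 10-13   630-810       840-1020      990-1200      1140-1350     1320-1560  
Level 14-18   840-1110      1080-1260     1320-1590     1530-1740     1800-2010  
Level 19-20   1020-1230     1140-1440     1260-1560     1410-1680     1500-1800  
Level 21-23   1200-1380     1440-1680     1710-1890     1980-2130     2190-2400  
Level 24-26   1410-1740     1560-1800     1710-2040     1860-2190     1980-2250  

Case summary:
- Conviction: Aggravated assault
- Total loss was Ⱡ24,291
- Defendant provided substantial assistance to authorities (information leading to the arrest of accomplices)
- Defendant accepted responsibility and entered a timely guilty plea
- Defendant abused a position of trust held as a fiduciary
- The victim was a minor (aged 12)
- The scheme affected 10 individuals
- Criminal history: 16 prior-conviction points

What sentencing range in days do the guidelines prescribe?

1980-2250 days

Base offense level for aggravated assault: 15.
A1 applies (level before this adjustment is 15 ≥ 14, so +5): 15 + 5 = 20.
A2 applies: 20 + 3 = 23.
A3 applies (level before this adjustment is 23 ≥ 12, so +5): 23 + 5 = 28.
A4 does not apply.
A5 applies: 28 − 3 = 25.
A6 does not apply.
A7 applies: 25 − 2 = 23.
A8 applies: 23 + 2 = 25.
Final offense level: 25.
Criminal history: 16 prior points → Category V (16+).
Level 25 falls in the 24-26 band.
Grid: Level 24-26 × Category V = 1980-2250 days.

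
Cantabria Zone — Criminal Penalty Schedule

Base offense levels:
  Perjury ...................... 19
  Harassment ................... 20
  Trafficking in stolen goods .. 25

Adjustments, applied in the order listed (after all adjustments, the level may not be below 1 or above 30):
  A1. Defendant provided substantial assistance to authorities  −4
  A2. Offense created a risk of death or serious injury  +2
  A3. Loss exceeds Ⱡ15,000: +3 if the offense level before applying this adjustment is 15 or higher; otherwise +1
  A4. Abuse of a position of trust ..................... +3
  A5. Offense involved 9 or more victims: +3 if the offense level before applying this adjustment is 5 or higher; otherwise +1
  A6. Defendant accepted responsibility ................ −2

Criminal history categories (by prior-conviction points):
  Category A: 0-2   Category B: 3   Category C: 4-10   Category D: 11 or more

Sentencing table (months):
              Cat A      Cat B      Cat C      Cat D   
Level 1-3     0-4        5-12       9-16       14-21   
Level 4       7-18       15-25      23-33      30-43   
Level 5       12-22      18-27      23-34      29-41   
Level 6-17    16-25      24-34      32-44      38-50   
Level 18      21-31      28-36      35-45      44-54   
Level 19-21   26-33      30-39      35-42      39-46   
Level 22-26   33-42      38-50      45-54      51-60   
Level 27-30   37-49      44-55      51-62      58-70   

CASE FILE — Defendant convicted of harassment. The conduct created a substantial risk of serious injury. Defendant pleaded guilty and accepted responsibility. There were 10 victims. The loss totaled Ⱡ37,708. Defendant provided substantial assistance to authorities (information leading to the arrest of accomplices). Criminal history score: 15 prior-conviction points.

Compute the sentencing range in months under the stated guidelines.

Base offense level for harassment: 20.
A1 applies: 20 − 4 = 16.
A2 applies: 16 + 2 = 18.
A3 applies (level before this adjustment is 18 ≥ 15, so +3): 18 + 3 = 21.
A5 applies (level before this adjustment is 21 ≥ 5, so +3): 21 + 3 = 24.
A6 applies: 24 − 2 = 22.
Final offense level: 22.
Criminal history: 15 prior points → Category D (11+).
Level 22 falls in the 22-26 band.
Grid: Level 22-26 × Category D = 51-60 months.

51-60 months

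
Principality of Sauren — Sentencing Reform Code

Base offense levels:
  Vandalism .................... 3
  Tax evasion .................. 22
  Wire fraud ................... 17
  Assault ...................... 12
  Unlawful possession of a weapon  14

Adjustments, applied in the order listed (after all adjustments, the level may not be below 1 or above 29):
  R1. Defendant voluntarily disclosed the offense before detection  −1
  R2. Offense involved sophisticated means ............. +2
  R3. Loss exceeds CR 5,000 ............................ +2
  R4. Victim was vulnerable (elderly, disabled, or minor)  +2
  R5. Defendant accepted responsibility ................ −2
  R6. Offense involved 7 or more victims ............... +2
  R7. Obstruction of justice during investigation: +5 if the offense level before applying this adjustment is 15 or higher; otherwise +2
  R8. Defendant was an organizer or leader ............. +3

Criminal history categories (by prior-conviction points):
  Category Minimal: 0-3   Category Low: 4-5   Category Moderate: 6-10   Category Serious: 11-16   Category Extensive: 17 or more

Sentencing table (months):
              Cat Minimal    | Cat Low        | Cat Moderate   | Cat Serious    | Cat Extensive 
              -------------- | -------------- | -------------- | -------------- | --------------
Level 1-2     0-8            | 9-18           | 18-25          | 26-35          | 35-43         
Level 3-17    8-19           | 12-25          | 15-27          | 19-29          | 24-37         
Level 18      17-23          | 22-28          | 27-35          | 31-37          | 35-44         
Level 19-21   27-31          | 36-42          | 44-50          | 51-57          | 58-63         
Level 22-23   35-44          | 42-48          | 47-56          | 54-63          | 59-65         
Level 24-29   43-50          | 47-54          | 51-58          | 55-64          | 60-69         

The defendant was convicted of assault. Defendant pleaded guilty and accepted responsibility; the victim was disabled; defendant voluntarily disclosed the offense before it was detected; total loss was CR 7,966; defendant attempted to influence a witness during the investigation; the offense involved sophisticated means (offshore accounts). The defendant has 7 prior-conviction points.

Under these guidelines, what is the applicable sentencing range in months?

44-50 months

Base offense level for assault: 12.
R1 applies: 12 − 1 = 11.
R2 applies: 11 + 2 = 13.
R3 applies: 13 + 2 = 15.
R4 applies: 15 + 2 = 17.
R5 applies: 17 − 2 = 15.
R7 applies (level before this adjustment is 15 ≥ 15, so +5): 15 + 5 = 20.
R8 does not apply.
Final offense level: 20.
Criminal history: 7 prior points → Category Moderate (6-10).
Level 20 falls in the 19-21 band.
Grid: Level 19-21 × Category Moderate = 44-50 months.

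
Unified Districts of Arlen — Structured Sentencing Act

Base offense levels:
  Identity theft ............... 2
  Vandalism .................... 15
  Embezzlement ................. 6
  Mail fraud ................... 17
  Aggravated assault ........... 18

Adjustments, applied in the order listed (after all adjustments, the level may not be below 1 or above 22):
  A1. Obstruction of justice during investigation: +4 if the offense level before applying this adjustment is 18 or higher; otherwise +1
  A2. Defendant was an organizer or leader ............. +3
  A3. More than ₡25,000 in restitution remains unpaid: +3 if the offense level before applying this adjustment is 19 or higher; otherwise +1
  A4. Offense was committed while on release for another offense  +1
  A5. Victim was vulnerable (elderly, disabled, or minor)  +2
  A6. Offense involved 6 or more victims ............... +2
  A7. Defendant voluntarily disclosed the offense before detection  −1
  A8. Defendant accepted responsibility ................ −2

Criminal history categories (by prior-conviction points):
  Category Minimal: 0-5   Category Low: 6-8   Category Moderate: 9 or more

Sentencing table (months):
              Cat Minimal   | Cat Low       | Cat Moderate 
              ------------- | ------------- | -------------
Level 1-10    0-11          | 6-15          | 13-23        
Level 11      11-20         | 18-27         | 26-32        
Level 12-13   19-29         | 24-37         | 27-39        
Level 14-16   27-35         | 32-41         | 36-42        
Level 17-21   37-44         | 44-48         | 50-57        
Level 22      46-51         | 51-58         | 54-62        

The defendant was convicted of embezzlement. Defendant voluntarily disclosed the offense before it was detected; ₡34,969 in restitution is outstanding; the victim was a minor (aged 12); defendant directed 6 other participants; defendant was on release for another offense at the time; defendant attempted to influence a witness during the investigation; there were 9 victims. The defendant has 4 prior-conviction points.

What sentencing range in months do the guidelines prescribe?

27-35 months

Base offense level for embezzlement: 6.
A1 applies (level before this adjustment is 6 < 18, so +1): 6 + 1 = 7.
A2 applies: 7 + 3 = 10.
A3 applies (level before this adjustment is 10 < 19, so +1): 10 + 1 = 11.
A4 applies: 11 + 1 = 12.
A5 applies: 12 + 2 = 14.
A6 applies: 14 + 2 = 16.
A7 applies: 16 − 1 = 15.
Final offense level: 15.
Criminal history: 4 prior points → Category Minimal (0-5).
Level 15 falls in the 14-16 band.
Grid: Level 14-16 × Category Minimal = 27-35 months.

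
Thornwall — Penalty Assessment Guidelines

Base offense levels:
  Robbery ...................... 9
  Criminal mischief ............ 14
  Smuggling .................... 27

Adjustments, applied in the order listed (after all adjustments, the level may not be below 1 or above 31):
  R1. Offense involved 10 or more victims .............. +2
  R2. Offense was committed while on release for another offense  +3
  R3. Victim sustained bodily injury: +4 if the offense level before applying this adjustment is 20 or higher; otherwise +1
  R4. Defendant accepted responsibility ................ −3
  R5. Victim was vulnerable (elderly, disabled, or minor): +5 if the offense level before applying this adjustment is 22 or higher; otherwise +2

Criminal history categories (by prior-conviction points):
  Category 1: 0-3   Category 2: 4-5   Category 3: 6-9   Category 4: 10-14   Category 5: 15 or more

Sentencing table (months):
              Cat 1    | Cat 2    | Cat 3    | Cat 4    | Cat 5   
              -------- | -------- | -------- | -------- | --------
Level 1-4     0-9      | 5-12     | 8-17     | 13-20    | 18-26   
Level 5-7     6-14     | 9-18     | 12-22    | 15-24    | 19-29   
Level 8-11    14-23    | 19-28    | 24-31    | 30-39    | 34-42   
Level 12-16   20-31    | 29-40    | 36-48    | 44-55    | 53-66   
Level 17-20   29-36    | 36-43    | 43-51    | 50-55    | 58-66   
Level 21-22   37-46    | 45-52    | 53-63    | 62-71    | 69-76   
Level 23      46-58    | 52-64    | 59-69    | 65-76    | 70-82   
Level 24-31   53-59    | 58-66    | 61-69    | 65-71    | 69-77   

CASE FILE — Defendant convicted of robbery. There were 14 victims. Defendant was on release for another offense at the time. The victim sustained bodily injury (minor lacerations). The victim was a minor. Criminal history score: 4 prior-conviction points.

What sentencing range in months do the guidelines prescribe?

36-43 months

Base offense level for robbery: 9.
R1 applies: 9 + 2 = 11.
R2 applies: 11 + 3 = 14.
R3 applies (level before this adjustment is 14 < 20, so +1): 14 + 1 = 15.
R5 applies (level before this adjustment is 15 < 22, so +2): 15 + 2 = 17.
Final offense level: 17.
Criminal history: 4 prior points → Category 2 (4-5).
Level 17 falls in the 17-20 band.
Grid: Level 17-20 × Category 2 = 36-43 months.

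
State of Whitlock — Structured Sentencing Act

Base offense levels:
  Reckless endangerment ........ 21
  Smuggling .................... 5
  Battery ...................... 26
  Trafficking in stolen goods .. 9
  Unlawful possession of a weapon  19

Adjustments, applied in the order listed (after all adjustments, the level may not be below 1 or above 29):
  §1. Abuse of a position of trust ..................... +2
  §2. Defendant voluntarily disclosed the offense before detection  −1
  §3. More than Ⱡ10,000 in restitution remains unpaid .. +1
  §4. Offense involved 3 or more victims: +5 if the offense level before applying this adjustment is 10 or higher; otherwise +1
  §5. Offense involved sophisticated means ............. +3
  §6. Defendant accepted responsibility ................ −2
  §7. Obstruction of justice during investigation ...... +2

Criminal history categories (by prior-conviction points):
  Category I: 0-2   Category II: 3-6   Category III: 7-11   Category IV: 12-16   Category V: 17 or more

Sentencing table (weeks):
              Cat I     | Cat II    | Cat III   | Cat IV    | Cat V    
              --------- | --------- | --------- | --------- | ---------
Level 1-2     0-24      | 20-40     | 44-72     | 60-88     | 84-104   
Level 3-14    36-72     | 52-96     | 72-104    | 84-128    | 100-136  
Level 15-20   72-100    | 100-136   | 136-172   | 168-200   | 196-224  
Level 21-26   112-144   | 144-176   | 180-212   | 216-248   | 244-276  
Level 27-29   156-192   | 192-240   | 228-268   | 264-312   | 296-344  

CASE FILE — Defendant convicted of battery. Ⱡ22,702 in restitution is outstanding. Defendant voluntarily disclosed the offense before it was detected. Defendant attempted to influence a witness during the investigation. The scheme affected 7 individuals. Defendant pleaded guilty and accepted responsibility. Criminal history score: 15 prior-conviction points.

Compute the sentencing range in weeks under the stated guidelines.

264-312 weeks

Base offense level for battery: 26.
§1 does not apply.
§2 applies: 26 − 1 = 25.
§3 applies: 25 + 1 = 26.
§4 applies (level before this adjustment is 26 ≥ 10, so +5): 26 + 5 = 31.
§6 applies: 31 − 2 = 29.
§7 applies: 29 + 2 = 31.
Level 31 exceeds the maximum of 29; capped at 29.
Final offense level: 29.
Criminal history: 15 prior points → Category IV (12-16).
Level 29 falls in the 27-29 band.
Grid: Level 27-29 × Category IV = 264-312 weeks.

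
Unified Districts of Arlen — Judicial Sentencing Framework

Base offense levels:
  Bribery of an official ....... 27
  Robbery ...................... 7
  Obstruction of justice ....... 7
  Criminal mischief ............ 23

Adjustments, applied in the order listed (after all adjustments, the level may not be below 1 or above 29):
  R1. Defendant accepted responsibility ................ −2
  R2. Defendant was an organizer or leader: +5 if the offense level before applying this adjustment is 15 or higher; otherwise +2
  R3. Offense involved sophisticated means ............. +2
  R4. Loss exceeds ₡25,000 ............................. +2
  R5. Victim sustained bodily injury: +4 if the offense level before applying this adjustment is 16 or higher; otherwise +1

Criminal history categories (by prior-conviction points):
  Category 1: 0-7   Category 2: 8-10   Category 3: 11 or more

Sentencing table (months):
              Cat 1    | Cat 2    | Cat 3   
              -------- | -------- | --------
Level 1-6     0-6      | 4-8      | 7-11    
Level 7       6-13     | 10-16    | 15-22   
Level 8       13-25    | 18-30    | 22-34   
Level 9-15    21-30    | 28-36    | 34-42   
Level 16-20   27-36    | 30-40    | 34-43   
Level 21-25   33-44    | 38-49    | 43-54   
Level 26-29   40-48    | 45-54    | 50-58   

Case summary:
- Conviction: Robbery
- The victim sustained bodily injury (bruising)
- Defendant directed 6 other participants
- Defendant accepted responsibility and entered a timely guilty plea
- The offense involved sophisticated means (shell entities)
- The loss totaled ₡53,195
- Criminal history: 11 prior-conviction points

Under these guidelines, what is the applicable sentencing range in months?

Base offense level for robbery: 7.
R1 applies: 7 − 2 = 5.
R2 applies (level before this adjustment is 5 < 15, so +2): 5 + 2 = 7.
R3 applies: 7 + 2 = 9.
R4 applies: 9 + 2 = 11.
R5 applies (level before this adjustment is 11 < 16, so +1): 11 + 1 = 12.
Final offense level: 12.
Criminal history: 11 prior points → Category 3 (11+).
Level 12 falls in the 9-15 band.
Grid: Level 9-15 × Category 3 = 34-42 months.

34-42 months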